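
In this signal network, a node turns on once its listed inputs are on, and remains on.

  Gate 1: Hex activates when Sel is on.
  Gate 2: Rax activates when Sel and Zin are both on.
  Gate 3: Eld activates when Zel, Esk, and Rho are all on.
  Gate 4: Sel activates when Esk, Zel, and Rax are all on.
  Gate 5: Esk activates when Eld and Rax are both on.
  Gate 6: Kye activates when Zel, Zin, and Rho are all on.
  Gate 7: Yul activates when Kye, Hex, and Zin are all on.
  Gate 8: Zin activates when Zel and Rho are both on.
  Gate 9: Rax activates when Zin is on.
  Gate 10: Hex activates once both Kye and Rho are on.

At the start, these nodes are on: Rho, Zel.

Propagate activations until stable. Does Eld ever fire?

No

Eld would need Zel, Esk, and Rho (Gate 3), but Esk never turns on.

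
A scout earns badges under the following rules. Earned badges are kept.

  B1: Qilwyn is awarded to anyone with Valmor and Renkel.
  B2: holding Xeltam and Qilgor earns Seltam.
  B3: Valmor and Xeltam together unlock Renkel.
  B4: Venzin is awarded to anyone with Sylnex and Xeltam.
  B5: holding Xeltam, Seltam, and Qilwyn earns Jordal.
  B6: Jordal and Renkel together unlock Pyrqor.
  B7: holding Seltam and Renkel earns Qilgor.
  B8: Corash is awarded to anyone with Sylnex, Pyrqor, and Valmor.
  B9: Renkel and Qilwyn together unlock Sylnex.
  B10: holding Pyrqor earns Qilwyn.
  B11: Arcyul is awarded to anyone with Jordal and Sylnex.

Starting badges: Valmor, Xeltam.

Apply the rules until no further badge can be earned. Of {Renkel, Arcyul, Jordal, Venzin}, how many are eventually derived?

With Valmor and Xeltam, Renkel is earned (B3).
With Valmor and Renkel, Qilwyn is earned (B1).
With Renkel and Qilwyn, Sylnex is earned (B9).
With Sylnex and Xeltam, Venzin is earned (B4).
Renkel: reached.
Arcyul would need Jordal and Sylnex (B11), but Jordal is never earned.
Jordal would need Xeltam, Seltam, and Qilwyn (B5), but Seltam is never earned.
Venzin: reached.
Reached: Renkel and Venzin — 2 of the 4.

2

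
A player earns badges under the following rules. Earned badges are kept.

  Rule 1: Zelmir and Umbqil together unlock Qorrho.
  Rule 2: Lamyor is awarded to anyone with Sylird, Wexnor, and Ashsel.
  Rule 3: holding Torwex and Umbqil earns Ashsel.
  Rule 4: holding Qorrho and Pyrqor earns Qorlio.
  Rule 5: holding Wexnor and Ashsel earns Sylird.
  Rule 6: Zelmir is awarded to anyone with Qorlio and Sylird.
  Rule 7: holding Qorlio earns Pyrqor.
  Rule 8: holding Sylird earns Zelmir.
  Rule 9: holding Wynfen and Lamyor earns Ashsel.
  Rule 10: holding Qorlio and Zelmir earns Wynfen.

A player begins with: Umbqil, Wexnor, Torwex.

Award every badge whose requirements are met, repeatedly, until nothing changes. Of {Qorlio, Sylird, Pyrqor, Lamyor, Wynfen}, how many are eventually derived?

With Torwex and Umbqil, Ashsel is earned (Rule 3).
With Wexnor and Ashsel, Sylird is earned (Rule 5).
With Sylird, Wexnor, and Ashsel, Lamyor is earned (Rule 2).
Qorlio would need Qorrho and Pyrqor (Rule 4), but Pyrqor is never earned.
Sylird: reached.
Pyrqor would need Qorlio (Rule 7), but Qorlio is never earned.
Lamyor: reached.
Wynfen would need Qorlio and Zelmir (Rule 10), but Qorlio is never earned.
Reached: Sylird and Lamyor — 2 of the 5.

2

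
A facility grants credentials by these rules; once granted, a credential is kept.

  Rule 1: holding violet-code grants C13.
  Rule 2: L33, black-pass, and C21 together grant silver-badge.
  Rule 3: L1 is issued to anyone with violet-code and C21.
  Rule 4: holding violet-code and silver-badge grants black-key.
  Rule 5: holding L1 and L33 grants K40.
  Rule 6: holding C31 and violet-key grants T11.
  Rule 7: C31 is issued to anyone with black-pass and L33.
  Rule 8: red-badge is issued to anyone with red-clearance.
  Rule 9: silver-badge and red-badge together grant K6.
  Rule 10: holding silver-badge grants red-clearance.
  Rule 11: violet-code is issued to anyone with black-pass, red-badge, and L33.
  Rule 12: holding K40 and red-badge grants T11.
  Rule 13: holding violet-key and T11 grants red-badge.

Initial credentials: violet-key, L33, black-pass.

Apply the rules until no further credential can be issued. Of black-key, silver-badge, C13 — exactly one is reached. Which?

Holding black-pass and L33 grants C31 (Rule 7).
Holding C31 and violet-key grants T11 (Rule 6).
Holding violet-key and T11 grants red-badge (Rule 13).
Holding black-pass, red-badge, and L33 grants violet-code (Rule 11).
Holding violet-code grants C13 (Rule 1).
silver-badge would need L33, black-pass, and C21 (Rule 2), but C21 is never granted. black-key would need violet-code and silver-badge (Rule 4), but silver-badge is never granted.

C13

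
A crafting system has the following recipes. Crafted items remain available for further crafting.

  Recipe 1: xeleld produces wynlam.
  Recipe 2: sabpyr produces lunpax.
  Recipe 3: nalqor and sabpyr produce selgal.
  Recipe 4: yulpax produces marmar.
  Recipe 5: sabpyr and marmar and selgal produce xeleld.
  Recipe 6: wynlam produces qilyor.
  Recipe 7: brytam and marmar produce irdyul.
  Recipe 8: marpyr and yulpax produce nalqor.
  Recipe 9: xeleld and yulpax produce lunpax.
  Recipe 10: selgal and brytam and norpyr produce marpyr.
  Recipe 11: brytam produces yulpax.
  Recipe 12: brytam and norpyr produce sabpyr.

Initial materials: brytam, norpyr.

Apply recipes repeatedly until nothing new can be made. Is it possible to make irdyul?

Yes

Using Recipe 11, brytam makes yulpax.
Using Recipe 4, yulpax makes marmar.
brytam and marmar → irdyul (Recipe 7).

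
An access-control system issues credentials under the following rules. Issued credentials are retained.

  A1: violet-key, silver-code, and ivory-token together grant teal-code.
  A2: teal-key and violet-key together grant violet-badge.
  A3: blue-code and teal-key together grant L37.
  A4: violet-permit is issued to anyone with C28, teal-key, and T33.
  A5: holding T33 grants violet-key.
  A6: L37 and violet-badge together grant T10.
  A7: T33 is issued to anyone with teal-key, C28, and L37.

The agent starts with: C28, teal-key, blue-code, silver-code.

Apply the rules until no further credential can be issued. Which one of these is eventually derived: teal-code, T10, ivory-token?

Holding blue-code and teal-key grants L37 (A3).
Holding teal-key, C28, and L37 grants T33 (A7).
Holding T33 grants violet-key (A5).
Holding teal-key and violet-key grants violet-badge (A2).
Holding L37 and violet-badge grants T10 (A6).
No rule produces ivory-token, and it is not given. teal-code would need violet-key, silver-code, and ivory-token (A1), but ivory-token is never granted.

T10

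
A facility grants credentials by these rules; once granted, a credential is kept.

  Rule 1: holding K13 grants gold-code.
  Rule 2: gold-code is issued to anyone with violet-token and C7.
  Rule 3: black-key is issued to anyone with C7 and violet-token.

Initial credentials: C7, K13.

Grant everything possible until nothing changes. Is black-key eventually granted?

black-key would need C7 and violet-token (Rule 3), but violet-token is never granted.

No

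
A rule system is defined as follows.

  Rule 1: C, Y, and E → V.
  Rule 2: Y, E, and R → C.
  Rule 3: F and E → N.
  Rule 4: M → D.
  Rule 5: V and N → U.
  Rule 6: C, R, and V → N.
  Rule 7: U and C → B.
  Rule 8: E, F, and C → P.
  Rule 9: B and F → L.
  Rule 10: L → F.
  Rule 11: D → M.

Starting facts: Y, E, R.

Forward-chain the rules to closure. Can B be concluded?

Y, E, and R hold, so C follows (Rule 2).
From C, Y, and E, Rule 1 gives V.
From C, R, and V, Rule 6 gives N.
From V and N, Rule 5 gives U.
U and C hold, so B follows (Rule 7).

Yes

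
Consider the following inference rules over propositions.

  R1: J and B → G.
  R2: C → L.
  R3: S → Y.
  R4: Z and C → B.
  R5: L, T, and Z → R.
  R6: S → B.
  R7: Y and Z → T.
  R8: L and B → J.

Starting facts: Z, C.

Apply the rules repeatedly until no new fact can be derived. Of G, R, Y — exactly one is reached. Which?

G

C holds, so L follows (R2).
From Z and C, R4 gives B.
L and B hold, so J follows (R8).
J and B hold, so G follows (R1).
Y would need S (R3), but S is never established. R would need L, T, and Z (R5), but T is never established.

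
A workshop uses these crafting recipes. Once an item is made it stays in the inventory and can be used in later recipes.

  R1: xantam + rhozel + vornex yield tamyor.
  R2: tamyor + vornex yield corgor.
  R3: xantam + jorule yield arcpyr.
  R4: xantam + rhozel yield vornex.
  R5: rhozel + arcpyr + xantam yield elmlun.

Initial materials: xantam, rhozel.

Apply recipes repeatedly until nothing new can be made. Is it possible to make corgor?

Using R4, xantam and rhozel make vornex.
Using R1, xantam, rhozel, and vornex make tamyor.
tamyor + vornex → corgor (R2).

Yes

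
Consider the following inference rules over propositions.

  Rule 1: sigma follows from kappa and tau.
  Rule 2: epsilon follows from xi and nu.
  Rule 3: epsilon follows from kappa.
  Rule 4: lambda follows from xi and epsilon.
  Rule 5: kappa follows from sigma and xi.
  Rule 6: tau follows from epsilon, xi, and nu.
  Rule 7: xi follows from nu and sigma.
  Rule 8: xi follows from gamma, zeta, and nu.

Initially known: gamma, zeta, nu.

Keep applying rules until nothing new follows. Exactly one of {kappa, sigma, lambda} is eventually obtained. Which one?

lambda

gamma, zeta, and nu hold, so xi follows (Rule 8).
From xi and nu, Rule 2 gives epsilon.
From xi and epsilon, Rule 4 gives lambda.
kappa would need sigma and xi (Rule 5), but sigma is never established. sigma would need kappa and tau (Rule 1), but kappa is never established.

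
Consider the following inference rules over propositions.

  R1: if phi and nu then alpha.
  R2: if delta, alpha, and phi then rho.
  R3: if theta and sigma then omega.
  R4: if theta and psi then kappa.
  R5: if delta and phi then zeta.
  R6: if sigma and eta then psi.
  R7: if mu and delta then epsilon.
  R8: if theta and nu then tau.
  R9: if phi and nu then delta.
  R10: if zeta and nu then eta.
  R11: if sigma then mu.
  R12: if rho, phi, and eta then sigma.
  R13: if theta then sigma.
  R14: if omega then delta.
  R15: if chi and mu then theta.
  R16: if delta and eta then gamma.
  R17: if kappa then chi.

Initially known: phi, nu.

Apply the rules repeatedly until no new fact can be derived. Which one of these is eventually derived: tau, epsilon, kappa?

phi and nu hold, so alpha follows (R1).
phi and nu hold, so delta follows (R9).
delta and phi hold, so zeta follows (R5).
delta, alpha, and phi hold, so rho follows (R2).
zeta and nu hold, so eta follows (R10).
From rho, phi, and eta, R12 gives sigma.
From sigma, R11 gives mu.
From mu and delta, R7 gives epsilon.
tau would need theta and nu (R8), but theta is never established. kappa would need theta and psi (R4), but theta is never established.

epsilon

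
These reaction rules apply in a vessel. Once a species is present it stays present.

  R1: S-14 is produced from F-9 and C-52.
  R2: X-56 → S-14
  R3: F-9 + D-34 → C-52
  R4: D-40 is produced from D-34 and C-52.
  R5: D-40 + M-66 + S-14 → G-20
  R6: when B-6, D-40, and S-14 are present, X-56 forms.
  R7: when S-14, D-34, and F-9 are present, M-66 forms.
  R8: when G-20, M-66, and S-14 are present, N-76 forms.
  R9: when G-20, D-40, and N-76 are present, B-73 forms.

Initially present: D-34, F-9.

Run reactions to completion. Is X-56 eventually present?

X-56 would need B-6, D-40, and S-14 (R6), but B-6 never forms.

No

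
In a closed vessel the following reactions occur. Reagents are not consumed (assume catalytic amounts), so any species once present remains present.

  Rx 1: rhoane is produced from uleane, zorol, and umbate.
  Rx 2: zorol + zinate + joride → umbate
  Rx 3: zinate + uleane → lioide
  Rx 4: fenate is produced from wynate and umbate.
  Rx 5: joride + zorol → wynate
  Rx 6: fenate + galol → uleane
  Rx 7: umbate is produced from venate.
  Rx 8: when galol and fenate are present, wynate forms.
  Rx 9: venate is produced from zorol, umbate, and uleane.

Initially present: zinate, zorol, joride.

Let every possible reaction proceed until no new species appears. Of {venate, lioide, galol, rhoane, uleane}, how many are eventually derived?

venate would need zorol, umbate, and uleane (Rx 9), but uleane never forms.
lioide would need zinate and uleane (Rx 3), but uleane never forms.
No rule produces galol, and it is not given.
rhoane would need uleane, zorol, and umbate (Rx 1), but uleane never forms.
uleane would need fenate and galol (Rx 6), but galol never forms.
None of the 5 are reached.

0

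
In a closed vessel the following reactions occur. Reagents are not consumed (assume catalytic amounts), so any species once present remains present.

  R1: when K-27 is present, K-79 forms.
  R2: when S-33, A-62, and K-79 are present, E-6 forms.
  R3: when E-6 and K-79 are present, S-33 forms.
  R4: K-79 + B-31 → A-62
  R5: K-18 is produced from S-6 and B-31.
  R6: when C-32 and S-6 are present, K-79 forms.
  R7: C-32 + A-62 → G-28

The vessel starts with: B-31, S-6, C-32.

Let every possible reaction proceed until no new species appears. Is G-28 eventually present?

Yes

C-32 and S-6 present → K-79 forms (R6).
K-79 and B-31 present → A-62 forms (R4).
C-32 and A-62 present → G-28 forms (R7).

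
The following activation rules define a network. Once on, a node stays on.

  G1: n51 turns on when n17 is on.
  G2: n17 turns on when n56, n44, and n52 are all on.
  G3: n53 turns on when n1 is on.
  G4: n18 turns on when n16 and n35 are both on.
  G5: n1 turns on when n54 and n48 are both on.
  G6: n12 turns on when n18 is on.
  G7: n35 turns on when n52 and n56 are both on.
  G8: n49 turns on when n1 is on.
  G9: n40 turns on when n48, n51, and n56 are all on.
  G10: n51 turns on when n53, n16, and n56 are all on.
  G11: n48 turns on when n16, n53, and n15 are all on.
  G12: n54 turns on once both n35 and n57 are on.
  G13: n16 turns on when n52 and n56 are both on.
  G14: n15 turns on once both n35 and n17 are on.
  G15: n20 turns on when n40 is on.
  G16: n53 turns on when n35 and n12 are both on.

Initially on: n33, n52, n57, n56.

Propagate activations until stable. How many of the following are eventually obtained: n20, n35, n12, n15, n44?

2

G13: n52 and n56 on → n16 on.
G7: n52 and n56 on → n35 on.
G4: n16 and n35 on → n18 on.
n18 is on, so n12 turns on (G6).
n20 would need n40 (G15), but n40 never turns on.
n35: reached.
n12: reached.
n15 would need n35 and n17 (G14), but n17 never turns on.
No rule produces n44, and it is not given.
Reached: n35 and n12 — 2 of the 5.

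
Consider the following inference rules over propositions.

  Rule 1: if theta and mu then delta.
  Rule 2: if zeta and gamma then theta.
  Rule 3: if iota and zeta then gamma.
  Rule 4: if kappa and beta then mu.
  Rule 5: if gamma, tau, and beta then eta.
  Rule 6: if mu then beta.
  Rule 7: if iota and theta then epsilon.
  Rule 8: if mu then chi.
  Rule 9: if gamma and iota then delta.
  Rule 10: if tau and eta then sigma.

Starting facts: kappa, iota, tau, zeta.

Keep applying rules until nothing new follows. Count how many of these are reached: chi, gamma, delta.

iota and zeta hold, so gamma follows (Rule 3).
From gamma and iota, Rule 9 gives delta.
chi would need mu (Rule 8), but mu is never established.
gamma: reached.
delta: reached.
Reached: gamma and delta — 2 of the 3.

2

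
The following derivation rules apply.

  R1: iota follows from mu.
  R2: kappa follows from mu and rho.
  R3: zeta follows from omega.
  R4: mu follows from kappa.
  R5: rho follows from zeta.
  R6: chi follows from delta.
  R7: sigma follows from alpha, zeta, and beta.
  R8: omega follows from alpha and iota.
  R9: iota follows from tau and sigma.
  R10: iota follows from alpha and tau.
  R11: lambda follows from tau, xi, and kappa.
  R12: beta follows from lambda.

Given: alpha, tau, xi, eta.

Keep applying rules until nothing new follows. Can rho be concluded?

From alpha and tau, R10 gives iota.
alpha and iota hold, so omega follows (R8).
From omega, R3 gives zeta.
From zeta, R5 gives rho.

Yes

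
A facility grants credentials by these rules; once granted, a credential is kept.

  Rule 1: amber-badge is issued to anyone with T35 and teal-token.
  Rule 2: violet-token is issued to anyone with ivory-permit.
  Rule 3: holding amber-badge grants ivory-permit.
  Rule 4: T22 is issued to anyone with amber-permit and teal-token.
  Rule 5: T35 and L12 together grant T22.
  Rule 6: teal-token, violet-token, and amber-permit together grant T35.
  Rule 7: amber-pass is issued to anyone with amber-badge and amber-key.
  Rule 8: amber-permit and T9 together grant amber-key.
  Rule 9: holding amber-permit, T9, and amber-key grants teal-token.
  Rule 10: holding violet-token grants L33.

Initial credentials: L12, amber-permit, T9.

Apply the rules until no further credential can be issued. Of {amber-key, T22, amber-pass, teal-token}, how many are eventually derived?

Holding amber-permit and T9 grants amber-key (Rule 8).
Holding amber-permit, T9, and amber-key grants teal-token (Rule 9).
Holding amber-permit and teal-token grants T22 (Rule 4).
amber-key: reached.
T22: reached.
amber-pass would need amber-badge and amber-key (Rule 7), but amber-badge is never granted.
teal-token: reached.
Reached: amber-key, T22, and teal-token — 3 of the 4.

3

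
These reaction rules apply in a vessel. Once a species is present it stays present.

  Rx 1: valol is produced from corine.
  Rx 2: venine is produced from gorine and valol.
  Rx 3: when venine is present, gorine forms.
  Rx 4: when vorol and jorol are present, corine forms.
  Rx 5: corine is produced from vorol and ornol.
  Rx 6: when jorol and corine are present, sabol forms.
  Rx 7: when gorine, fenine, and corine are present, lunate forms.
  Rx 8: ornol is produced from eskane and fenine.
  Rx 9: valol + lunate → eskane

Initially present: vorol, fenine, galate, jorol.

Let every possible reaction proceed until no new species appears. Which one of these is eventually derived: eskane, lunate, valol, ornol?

valol

vorol and jorol present → corine forms (Rx 4).
corine present → valol forms (Rx 1).
lunate would need gorine, fenine, and corine (Rx 7), but gorine never forms. ornol would need eskane and fenine (Rx 8), but eskane never forms. eskane would need valol and lunate (Rx 9), but lunate never forms.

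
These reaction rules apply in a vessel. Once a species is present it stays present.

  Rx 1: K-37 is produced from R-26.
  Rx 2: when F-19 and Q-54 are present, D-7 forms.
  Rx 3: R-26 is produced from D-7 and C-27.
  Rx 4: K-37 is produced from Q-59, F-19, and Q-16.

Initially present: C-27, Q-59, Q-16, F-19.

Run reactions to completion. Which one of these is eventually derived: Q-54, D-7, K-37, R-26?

K-37

Q-59, F-19, and Q-16 present → K-37 forms (Rx 4).
D-7 would need F-19 and Q-54 (Rx 2), but Q-54 never forms. R-26 would need D-7 and C-27 (Rx 3), but D-7 never forms. No rule produces Q-54, and it is not given.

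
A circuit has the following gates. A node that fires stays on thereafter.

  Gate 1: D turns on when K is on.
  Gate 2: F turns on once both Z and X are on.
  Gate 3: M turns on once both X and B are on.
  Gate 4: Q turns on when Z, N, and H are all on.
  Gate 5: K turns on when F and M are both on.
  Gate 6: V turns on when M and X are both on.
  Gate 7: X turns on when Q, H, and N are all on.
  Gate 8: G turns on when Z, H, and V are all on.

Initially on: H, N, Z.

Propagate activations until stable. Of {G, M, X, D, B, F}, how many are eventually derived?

2

Gate 4: Z, N, and H on → Q on.
Gate 7: Q, H, and N on → X on.
Gate 2: Z and X on → F on.
G would need Z, H, and V (Gate 8), but V never turns on.
M would need X and B (Gate 3), but B never turns on.
X: reached.
D would need K (Gate 1), but K never turns on.
No rule produces B, and it is not given.
F: reached.
Reached: X and F — 2 of the 6.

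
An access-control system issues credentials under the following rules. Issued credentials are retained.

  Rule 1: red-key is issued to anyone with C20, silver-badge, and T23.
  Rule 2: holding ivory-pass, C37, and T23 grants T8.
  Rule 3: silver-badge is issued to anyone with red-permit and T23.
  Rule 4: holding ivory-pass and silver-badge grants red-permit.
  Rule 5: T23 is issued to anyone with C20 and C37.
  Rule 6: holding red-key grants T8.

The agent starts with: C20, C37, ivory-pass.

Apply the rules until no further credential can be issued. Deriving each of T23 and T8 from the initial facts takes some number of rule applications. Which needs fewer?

T23

T23: Holding C20 and C37 grants T23 (Rule 5). [1 rule application]
T8: Holding C20 and C37 grants T23 (Rule 5). Holding ivory-pass, C37, and T23 grants T8 (Rule 2). [2 rule applications]
T23 needs fewer.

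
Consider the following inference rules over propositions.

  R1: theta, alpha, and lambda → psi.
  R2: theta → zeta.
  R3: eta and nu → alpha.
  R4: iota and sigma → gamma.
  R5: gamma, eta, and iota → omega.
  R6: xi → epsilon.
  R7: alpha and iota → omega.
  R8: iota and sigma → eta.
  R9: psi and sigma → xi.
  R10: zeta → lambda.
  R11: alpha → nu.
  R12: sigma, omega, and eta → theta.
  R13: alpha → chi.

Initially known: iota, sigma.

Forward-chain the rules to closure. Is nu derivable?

No

nu would need alpha (R11), but alpha is never established.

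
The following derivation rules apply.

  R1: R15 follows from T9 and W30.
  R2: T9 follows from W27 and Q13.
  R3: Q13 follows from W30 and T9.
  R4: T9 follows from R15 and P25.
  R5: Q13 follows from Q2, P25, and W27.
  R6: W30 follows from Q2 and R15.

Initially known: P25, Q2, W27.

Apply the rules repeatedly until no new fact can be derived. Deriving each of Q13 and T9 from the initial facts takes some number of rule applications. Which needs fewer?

Q13: From Q2, P25, and W27, R5 gives Q13. [1 rule application]
T9: Q2, P25, and W27 hold, so Q13 follows (R5). W27 and Q13 hold, so T9 follows (R2). [2 rule applications]
Q13 needs fewer.

Q13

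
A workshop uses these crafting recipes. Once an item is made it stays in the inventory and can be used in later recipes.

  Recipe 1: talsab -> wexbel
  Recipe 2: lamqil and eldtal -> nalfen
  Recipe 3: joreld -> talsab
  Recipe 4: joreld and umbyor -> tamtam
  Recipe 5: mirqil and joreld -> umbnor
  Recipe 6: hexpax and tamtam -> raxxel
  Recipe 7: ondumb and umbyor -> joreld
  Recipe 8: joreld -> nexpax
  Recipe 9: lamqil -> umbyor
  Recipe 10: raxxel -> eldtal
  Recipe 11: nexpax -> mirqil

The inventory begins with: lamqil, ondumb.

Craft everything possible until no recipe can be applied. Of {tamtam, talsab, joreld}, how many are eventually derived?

lamqil -> umbyor (Recipe 9).
ondumb and umbyor -> joreld (Recipe 7).
Using Recipe 4, joreld and umbyor make tamtam.
Using Recipe 3, joreld makes talsab.
tamtam: reached.
talsab: reached.
joreld: reached.
All 3 are reached.

3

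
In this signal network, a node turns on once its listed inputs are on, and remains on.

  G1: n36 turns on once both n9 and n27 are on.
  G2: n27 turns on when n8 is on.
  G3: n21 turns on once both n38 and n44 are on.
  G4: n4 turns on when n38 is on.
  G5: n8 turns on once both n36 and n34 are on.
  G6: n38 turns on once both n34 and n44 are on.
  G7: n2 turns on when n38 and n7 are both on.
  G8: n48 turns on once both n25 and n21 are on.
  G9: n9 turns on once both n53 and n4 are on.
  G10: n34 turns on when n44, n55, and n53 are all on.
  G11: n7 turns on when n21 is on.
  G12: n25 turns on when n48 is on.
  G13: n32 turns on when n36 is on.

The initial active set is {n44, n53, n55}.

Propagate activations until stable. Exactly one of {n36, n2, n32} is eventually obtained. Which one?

n2

G10: n44, n55, and n53 on → n34 on.
G6: n34 and n44 on → n38 on.
G3: n38 and n44 on → n21 on.
n21 is on, so n7 turns on (G11).
n38 and n7 are on, so n2 turns on (G7).
n32 would need n36 (G13), but n36 never turns on. n36 would need n9 and n27 (G1), but n27 never turns on.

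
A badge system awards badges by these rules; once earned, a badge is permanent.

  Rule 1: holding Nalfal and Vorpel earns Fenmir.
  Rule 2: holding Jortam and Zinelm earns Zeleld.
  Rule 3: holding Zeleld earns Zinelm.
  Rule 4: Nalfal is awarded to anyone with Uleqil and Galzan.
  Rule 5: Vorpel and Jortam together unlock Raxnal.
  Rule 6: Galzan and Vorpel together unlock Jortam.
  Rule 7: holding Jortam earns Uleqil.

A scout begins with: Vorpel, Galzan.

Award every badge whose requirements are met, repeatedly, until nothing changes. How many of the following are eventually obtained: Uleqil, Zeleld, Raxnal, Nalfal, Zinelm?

With Galzan and Vorpel, Jortam is earned (Rule 6).
With Vorpel and Jortam, Raxnal is earned (Rule 5).
With Jortam, Uleqil is earned (Rule 7).
With Uleqil and Galzan, Nalfal is earned (Rule 4).
Uleqil: reached.
Zeleld would need Jortam and Zinelm (Rule 2), but Zinelm is never earned.
Raxnal: reached.
Nalfal: reached.
Zinelm would need Zeleld (Rule 3), but Zeleld is never earned.
Reached: Uleqil, Raxnal, and Nalfal — 3 of the 5.

3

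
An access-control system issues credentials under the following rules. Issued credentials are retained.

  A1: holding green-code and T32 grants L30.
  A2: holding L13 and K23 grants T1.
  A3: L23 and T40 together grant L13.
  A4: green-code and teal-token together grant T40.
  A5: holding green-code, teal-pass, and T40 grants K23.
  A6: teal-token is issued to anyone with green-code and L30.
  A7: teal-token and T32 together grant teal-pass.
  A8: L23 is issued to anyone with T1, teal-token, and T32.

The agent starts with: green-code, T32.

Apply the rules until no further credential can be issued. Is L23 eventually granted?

No

L23 would need T1, teal-token, and T32 (A8), but T1 is never granted.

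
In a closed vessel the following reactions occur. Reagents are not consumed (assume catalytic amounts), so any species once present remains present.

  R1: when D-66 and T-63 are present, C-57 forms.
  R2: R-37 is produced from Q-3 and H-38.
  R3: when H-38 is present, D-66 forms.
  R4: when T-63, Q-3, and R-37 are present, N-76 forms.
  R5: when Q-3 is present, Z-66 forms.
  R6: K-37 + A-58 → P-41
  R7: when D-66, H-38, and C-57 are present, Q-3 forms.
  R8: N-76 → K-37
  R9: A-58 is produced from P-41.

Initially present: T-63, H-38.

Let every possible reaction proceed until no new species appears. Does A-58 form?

A-58 would need P-41 (R9), but P-41 never forms.

No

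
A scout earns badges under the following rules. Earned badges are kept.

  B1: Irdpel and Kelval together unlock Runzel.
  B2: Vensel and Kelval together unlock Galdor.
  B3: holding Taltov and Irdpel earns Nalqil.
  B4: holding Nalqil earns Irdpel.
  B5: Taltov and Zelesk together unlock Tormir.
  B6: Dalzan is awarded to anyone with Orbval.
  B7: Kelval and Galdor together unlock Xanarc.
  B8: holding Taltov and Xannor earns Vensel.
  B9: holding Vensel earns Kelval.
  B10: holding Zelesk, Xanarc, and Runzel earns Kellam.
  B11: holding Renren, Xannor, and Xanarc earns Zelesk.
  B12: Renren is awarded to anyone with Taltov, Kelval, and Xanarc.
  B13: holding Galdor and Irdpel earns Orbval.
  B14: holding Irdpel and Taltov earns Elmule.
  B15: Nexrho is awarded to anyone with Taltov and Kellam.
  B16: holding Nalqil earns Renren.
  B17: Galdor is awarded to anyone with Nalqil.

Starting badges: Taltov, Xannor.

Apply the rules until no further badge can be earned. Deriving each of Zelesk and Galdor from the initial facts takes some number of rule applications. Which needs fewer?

Galdor: With Taltov and Xannor, Vensel is earned (B8). With Vensel, Kelval is earned (B9). With Vensel and Kelval, Galdor is earned (B2). [3 rule applications]
Zelesk: With Taltov and Xannor, Vensel is earned (B8). With Vensel, Kelval is earned (B9). With Vensel and Kelval, Galdor is earned (B2). With Kelval and Galdor, Xanarc is earned (B7). With Taltov, Kelval, and Xanarc, Renren is earned (B12). With Renren, Xannor, and Xanarc, Zelesk is earned (B11). [6 rule applications]
Galdor needs fewer.

Galdor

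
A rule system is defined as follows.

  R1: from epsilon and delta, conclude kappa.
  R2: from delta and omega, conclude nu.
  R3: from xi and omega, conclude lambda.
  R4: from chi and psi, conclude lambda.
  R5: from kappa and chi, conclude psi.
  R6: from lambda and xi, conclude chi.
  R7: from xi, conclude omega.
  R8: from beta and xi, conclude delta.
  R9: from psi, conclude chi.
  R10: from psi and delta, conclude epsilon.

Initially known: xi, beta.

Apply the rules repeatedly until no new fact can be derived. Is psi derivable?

psi would need kappa and chi (R5), but kappa is never established.

No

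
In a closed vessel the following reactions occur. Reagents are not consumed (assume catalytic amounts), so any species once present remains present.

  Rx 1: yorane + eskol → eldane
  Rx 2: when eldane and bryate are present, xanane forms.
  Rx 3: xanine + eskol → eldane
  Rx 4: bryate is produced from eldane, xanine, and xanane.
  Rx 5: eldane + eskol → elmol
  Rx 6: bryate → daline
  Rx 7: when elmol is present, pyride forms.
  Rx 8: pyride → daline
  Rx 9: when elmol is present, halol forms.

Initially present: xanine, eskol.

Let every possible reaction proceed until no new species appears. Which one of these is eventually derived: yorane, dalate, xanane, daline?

daline

xanine and eskol present → eldane forms (Rx 3).
eldane and eskol present → elmol forms (Rx 5).
elmol present → pyride forms (Rx 7).
pyride present → daline forms (Rx 8).
No rule produces dalate, and it is not given. xanane would need eldane and bryate (Rx 2), but bryate never forms. No rule produces yorane, and it is not given.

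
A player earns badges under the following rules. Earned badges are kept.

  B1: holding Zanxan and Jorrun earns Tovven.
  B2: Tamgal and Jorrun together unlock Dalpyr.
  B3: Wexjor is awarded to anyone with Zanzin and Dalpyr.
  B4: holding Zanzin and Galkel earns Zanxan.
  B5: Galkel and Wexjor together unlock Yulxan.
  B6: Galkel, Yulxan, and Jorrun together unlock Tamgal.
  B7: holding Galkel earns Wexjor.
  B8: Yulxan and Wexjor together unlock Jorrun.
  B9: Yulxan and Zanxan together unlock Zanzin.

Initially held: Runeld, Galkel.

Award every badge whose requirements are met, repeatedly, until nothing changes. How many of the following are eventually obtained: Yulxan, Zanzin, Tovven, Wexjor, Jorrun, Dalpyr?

4

With Galkel, Wexjor is earned (B7).
With Galkel and Wexjor, Yulxan is earned (B5).
With Yulxan and Wexjor, Jorrun is earned (B8).
With Galkel, Yulxan, and Jorrun, Tamgal is earned (B6).
With Tamgal and Jorrun, Dalpyr is earned (B2).
Yulxan: reached.
Zanzin would need Yulxan and Zanxan (B9), but Zanxan is never earned.
Tovven would need Zanxan and Jorrun (B1), but Zanxan is never earned.
Wexjor: reached.
Jorrun: reached.
Dalpyr: reached.
Reached: Yulxan, Wexjor, Jorrun, and Dalpyr — 4 of the 6.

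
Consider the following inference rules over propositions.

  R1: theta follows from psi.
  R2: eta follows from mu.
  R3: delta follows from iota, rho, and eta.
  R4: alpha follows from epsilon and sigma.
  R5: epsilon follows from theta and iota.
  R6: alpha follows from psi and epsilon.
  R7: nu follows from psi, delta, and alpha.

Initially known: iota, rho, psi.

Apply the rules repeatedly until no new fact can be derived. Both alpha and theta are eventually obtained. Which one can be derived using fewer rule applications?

theta

theta: psi holds, so theta follows (R1). [1 rule application]
alpha: psi holds, so theta follows (R1). From theta and iota, R5 gives epsilon. psi and epsilon hold, so alpha follows (R6). [3 rule applications]
theta needs fewer.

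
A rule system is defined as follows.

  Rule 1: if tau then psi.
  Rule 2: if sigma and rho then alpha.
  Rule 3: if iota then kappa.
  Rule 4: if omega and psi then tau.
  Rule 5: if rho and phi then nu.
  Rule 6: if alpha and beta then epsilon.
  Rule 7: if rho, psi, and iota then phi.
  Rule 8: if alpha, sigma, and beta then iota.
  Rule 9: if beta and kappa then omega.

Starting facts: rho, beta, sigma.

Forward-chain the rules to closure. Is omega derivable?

sigma and rho hold, so alpha follows (Rule 2).
alpha, sigma, and beta hold, so iota follows (Rule 8).
iota holds, so kappa follows (Rule 3).
From beta and kappa, Rule 9 gives omega.

Yes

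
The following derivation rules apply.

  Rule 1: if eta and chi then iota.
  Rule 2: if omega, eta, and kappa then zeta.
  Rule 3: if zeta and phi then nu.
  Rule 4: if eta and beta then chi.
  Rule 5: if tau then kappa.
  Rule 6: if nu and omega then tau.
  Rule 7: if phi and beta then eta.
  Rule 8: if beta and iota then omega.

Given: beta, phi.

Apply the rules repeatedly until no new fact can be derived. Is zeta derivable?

zeta would need omega, eta, and kappa (Rule 2), but kappa is never established.

No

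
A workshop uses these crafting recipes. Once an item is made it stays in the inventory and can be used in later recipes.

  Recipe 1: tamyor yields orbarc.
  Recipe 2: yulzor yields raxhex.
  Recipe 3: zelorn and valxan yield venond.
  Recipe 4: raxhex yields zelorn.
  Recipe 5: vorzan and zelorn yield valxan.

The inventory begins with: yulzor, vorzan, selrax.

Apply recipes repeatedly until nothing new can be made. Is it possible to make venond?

yulzor → raxhex (Recipe 2).
raxhex → zelorn (Recipe 4).
vorzan and zelorn → valxan (Recipe 5).
Using Recipe 3, zelorn and valxan make venond.

Yes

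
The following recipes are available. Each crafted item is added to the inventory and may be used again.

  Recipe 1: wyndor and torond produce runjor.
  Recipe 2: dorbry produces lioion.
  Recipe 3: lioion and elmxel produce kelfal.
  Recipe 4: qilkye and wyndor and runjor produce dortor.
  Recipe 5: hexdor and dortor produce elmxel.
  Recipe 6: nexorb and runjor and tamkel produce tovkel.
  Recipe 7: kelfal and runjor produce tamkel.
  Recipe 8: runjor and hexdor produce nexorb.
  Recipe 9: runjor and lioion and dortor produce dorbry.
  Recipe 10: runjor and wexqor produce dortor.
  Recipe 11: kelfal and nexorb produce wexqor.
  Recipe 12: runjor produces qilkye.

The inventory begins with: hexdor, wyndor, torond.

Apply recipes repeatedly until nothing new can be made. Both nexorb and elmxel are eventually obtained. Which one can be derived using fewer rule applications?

nexorb: wyndor and torond → runjor (Recipe 1). Using Recipe 8, runjor and hexdor make nexorb. [2 rule applications]
elmxel: wyndor and torond → runjor (Recipe 1). Using Recipe 12, runjor makes qilkye. qilkye and wyndor and runjor → dortor (Recipe 4). hexdor and dortor → elmxel (Recipe 5). [4 rule applications]
nexorb needs fewer.

nexorb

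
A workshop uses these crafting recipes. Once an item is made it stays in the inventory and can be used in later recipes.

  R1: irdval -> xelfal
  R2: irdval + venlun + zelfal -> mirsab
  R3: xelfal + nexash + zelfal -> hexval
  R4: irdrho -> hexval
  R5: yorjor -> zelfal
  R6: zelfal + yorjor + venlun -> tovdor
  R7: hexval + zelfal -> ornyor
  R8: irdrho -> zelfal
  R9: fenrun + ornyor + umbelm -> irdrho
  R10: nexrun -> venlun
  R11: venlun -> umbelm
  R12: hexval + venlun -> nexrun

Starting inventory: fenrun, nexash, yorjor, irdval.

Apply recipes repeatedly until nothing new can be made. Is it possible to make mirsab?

No

mirsab would need irdval, venlun, and zelfal (R2), but venlun is never obtained.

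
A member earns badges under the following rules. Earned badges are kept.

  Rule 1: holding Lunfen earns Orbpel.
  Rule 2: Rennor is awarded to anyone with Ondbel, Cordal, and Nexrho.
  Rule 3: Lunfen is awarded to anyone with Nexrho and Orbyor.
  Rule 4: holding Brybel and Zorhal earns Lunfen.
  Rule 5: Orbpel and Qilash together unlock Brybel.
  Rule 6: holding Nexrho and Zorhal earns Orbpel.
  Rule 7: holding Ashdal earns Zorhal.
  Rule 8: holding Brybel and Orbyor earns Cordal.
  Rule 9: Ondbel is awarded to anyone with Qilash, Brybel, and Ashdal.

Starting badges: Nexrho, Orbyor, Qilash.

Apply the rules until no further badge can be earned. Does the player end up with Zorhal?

No

Zorhal would need Ashdal (Rule 7), but Ashdal is never earned.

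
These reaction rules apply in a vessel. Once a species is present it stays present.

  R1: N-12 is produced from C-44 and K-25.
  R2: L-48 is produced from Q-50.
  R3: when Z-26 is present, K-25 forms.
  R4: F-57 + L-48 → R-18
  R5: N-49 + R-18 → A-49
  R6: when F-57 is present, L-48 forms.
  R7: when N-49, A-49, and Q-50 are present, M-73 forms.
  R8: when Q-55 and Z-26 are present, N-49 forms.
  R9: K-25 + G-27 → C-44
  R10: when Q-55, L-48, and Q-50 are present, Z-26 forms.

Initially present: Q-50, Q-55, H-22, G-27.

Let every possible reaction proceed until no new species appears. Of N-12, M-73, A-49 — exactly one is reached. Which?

Q-50 present → L-48 forms (R2).
Q-55, L-48, and Q-50 present → Z-26 forms (R10).
Z-26 present → K-25 forms (R3).
K-25 and G-27 present → C-44 forms (R9).
C-44 and K-25 present → N-12 forms (R1).
M-73 would need N-49, A-49, and Q-50 (R7), but A-49 never forms. A-49 would need N-49 and R-18 (R5), but R-18 never forms.

N-12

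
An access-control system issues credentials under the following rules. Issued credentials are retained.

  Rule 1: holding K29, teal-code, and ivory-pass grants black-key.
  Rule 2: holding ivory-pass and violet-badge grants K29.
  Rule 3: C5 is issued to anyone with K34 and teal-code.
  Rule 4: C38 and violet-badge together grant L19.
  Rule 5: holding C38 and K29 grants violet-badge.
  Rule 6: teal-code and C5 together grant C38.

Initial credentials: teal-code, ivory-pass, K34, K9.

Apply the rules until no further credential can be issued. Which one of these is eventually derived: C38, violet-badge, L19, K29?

Holding K34 and teal-code grants C5 (Rule 3).
Holding teal-code and C5 grants C38 (Rule 6).
L19 would need C38 and violet-badge (Rule 4), but violet-badge is never granted. K29 would need ivory-pass and violet-badge (Rule 2), but violet-badge is never granted. violet-badge would need C38 and K29 (Rule 5), but K29 is never granted.

C38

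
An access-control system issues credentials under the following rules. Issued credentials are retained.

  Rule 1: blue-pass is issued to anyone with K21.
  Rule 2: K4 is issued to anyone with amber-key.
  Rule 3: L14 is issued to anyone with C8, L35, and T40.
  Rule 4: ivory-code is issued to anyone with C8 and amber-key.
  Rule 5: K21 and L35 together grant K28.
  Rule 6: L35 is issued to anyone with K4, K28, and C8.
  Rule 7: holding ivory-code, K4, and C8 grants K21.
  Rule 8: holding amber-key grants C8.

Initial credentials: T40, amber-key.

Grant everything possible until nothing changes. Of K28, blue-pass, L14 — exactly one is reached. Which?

Holding amber-key grants C8 (Rule 8).
Holding amber-key grants K4 (Rule 2).
Holding C8 and amber-key grants ivory-code (Rule 4).
Holding ivory-code, K4, and C8 grants K21 (Rule 7).
Holding K21 grants blue-pass (Rule 1).
L14 would need C8, L35, and T40 (Rule 3), but L35 is never granted. K28 would need K21 and L35 (Rule 5), but L35 is never granted.

blue-pass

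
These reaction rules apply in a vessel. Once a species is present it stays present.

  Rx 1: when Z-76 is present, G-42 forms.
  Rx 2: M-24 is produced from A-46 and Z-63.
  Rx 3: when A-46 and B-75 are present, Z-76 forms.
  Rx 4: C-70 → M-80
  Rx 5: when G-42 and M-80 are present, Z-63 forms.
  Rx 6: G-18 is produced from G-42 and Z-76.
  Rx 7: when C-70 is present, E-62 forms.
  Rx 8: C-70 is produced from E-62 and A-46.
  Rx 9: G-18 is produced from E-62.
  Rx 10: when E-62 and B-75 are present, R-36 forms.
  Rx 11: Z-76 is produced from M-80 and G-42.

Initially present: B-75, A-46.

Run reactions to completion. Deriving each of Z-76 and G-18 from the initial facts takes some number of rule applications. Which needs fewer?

Z-76: A-46 and B-75 present → Z-76 forms (Rx 3). [1 rule application]
G-18: A-46 and B-75 present → Z-76 forms (Rx 3). Z-76 present → G-42 forms (Rx 1). G-42 and Z-76 present → G-18 forms (Rx 6). [3 rule applications]
Z-76 needs fewer.

Z-76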